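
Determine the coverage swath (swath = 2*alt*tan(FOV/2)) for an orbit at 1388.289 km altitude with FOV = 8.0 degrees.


FOV = 8.0 deg = 0.1396263 rad
swath = 2 * alt * tan(FOV/2) = 2 * 1388.289 * tan(0.06981317)
swath = 2 * 1388.289 * 0.06992681
swath = 194.1572 km

194.1572 km


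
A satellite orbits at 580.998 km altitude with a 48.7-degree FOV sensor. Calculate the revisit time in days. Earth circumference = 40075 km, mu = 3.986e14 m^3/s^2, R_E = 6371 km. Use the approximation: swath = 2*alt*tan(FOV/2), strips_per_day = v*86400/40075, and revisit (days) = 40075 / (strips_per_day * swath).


swath = 2*580.998*tan(0.4249877) = 525.8826 km
v = sqrt(mu/r) = 7572.0562 m/s = 7.5721 km/s
strips/day = v*86400/40075 = 7.5721*86400/40075 = 16.3250
coverage/day = strips * swath = 16.3250 * 525.8826 = 8585.0495 km
revisit = 40075 / 8585.0495 = 4.6680 days

4.6680 days


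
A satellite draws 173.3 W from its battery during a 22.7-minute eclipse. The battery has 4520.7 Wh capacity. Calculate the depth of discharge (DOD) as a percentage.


E_used = P * t / 60 = 173.3 * 22.7 / 60 = 65.5652 Wh
DOD = E_used / E_total * 100 = 65.5652 / 4520.7 * 100
DOD = 1.4503 %

1.4503 %


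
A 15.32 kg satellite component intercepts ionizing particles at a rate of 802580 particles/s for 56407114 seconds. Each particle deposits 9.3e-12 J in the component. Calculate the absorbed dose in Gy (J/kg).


Total energy deposited = rate * time * E_per
  = 802580 * 56407114 * 9.3e-12 = 421.0224 J
Dose = E_total / mass = 421.0224 / 15.32
Dose = 27.4819 Gy

27.4819 Gy


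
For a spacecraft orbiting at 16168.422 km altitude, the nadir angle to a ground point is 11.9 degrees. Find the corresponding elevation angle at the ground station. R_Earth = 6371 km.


r = R_E + alt = 22539.4220 km
Law of sines in the satellite / Earth-center / ground-point triangle:
  sin(nadir)/R_E = sin(90 + el)/r  =>  cos(el) = (r/R_E)*sin(nadir)
cos(el) = (22539.4220 / 6371.0000) * sin(11.9 deg) = 0.7295123
el = arccos(0.7295123) = 43.1545 deg
(Earth-central angle = 90 - nadir - el = 34.9455 deg)

43.1545 degrees


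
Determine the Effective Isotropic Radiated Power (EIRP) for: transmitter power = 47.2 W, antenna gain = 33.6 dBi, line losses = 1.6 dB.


Pt = 47.2 W = 16.7394 dBW
EIRP = Pt_dBW + Gt - losses = 16.7394 + 33.6 - 1.6 = 48.7394 dBW

48.7394 dBW


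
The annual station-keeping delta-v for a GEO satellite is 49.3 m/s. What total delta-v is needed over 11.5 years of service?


dV = rate * years = 49.3 * 11.5
dV = 566.9500 m/s

566.9500 m/s


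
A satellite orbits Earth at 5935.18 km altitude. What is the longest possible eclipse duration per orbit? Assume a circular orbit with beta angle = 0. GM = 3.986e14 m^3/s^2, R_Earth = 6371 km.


r = 12306.1800 km
T = 226.4357 min
Eclipse fraction = arcsin(R_E/r)/pi = arcsin(6371.0000/12306.1800)/pi
= arcsin(0.5177074)/pi = 0.1732144
Eclipse duration = 0.1732144 * 226.4357 = 39.2219 min

39.2219 minutes


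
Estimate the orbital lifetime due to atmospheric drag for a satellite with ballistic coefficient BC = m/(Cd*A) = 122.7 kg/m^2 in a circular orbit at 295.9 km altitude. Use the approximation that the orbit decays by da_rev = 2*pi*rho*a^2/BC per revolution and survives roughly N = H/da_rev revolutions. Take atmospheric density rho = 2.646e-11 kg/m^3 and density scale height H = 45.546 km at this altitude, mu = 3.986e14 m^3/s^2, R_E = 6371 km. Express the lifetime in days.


a = R_E + alt = 6666.9000 km = 6.6669e+06 m
da_rev = 2*pi*rho*a^2/BC = 2*pi*2.646e-11*(6.6669e+06)^2/122.7 = 60.224476 m per revolution
N = H/da_rev = 45546.0000 m / 60.224476 m = 756.2706 revolutions
P = 2*pi*sqrt(a^3/mu) = 5417.4777 s
lifetime = N*P = 756.2706 * 5417.4777 = 4.0970791e+06 s = 47.4199 days

47.4199 days


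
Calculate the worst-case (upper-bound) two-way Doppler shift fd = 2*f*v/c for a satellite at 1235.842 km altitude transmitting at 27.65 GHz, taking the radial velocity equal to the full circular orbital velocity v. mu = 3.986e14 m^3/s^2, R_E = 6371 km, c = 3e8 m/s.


r = 7.606842e+06 m
v = sqrt(mu/r) = 7238.7979 m/s (worst-case radial velocity)
f = 27.65 GHz = 2.765e+10 Hz
fd = 2*f*v/c = 2*2.765e+10*7238.7979/3.0e+08
fd = 1.3343517e+06 Hz

1.3344e+06 Hz


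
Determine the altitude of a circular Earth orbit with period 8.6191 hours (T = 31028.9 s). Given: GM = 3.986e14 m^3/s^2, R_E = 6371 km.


T = 31028.9 s
r = (mu*T^2/(4*pi^2))^(1/3) = (3.986e14 * 31028.9^2 / (4*pi^2))^(1/3)
r = 2.1342081e+07 m = 21342.0814 km
alt = r - R_E = 21342.0814 - 6371 = 14971.0814 km

14971.0814 km


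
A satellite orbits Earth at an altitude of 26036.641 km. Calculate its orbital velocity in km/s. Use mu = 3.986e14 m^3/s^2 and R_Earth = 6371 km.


r = R_E + alt = 6371.0 + 26036.641 = 32407.6410 km = 3.2407641e+07 m
v = sqrt(mu/r) = sqrt(3.986e14 / 3.2407641e+07) = 3507.0741 m/s = 3.5071 km/s

3.5071 km/s


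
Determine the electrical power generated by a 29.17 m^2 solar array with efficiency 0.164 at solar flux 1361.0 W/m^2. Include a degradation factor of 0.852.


P = area * eta * S * degradation
P = 29.17 * 0.164 * 1361.0 * 0.852
P = 5547.2533 W

5547.2533 W


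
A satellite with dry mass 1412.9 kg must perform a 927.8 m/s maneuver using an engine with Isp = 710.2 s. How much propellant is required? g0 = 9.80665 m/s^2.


ve = Isp * g0 = 710.2 * 9.80665 = 6964.682830 m/s
mass ratio = exp(dv/ve) = exp(927.8/6964.682830) = 1.14249557
m_prop = m_dry * (mr - 1) = 1412.9 * (1.14249557 - 1)
m_prop = 201.3320 kg

201.3320 kg


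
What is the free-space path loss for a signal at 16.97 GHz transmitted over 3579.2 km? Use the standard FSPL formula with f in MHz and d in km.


f = 16.97 GHz = 16970.0000 MHz
d = 3579.2 km
FSPL = 32.44 + 20*log10(16970.0000) + 20*log10(3579.2)
FSPL = 32.44 + 84.5936 + 71.0757
FSPL = 188.1094 dB

188.1094 dB


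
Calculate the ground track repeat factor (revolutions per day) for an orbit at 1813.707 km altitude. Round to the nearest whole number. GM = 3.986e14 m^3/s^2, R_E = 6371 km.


r = 8.184707e+06 m
T = 2*pi*sqrt(r^3/mu) = 7369.1251 s = 122.8188 min
revs/day = 1440 / 122.8188 = 11.7246
Rounded: 12 revolutions per day

12 revolutions per day


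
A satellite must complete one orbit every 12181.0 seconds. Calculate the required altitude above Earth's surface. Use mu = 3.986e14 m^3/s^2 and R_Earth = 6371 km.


T = 12181.0 s
r = (mu*T^2/(4*pi^2))^(1/3) = (3.986e14 * 12181.0^2 / (4*pi^2))^(1/3)
r = 1.144233e+07 m = 11442.3303 km
alt = r - R_E = 11442.3303 - 6371 = 5071.3303 km

5071.3303 km


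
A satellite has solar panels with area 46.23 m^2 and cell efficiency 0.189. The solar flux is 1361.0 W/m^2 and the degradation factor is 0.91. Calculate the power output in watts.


P = area * eta * S * degradation
P = 46.23 * 0.189 * 1361.0 * 0.91
P = 10821.4440 W

10821.4440 W


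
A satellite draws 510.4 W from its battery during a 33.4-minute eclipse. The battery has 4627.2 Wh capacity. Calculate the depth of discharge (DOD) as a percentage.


E_used = P * t / 60 = 510.4 * 33.4 / 60 = 284.1227 Wh
DOD = E_used / E_total * 100 = 284.1227 / 4627.2 * 100
DOD = 6.1403 %

6.1403 %


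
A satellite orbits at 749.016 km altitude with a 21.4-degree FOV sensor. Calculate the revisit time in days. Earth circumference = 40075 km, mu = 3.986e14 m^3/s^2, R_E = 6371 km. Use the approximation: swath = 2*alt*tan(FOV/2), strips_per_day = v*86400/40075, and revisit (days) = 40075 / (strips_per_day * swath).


swath = 2*749.016*tan(0.1867502) = 283.0561 km
v = sqrt(mu/r) = 7482.1802 m/s = 7.4822 km/s
strips/day = v*86400/40075 = 7.4822*86400/40075 = 16.1313
coverage/day = strips * swath = 16.1313 * 283.0561 = 4566.0522 km
revisit = 40075 / 4566.0522 = 8.7767 days

8.7767 days


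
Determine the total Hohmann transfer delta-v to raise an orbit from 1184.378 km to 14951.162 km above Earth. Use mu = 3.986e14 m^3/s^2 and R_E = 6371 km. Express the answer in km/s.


r1 = 7555.3780 km = 7.555378e+06 m
r2 = 21322.1620 km = 2.1322162e+07 m
dv1 = sqrt(mu/r1)*(sqrt(2*r2/(r1+r2)) - 1) = 1563.1419 m/s
dv2 = sqrt(mu/r2)*(1 - sqrt(2*r1/(r1+r2))) = 1196.0401 m/s
total dv = |dv1| + |dv2| = 1563.1419 + 1196.0401 = 2759.1820 m/s = 2.7592 km/s

2.7592 km/s


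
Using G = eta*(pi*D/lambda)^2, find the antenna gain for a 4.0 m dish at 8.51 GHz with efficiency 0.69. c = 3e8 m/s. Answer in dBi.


lambda = c/f = 3e8 / 8.51e+09 = 0.03525264 m
G = eta*(pi*D/lambda)^2 = 0.69*(pi*4.0/0.03525264)^2
G = 87676.9492 (linear)
G = 10*log10(87676.9492) = 49.4289 dBi

49.4289 dBi


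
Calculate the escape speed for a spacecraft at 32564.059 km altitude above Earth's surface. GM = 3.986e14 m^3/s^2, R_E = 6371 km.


r = 6371.0 + 32564.059 = 38935.0590 km = 3.8935059e+07 m
v_esc = sqrt(2*mu/r) = sqrt(2*3.986e14 / 3.8935059e+07)
v_esc = 4524.9442 m/s = 4.5249 km/s

4.5249 km/s


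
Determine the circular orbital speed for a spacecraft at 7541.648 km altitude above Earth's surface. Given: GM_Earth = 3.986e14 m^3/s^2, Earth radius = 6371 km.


r = R_E + alt = 6371.0 + 7541.648 = 13912.6480 km = 1.3912648e+07 m
v = sqrt(mu/r) = sqrt(3.986e14 / 1.3912648e+07) = 5352.5872 m/s = 5.3526 km/s

5.3526 km/s


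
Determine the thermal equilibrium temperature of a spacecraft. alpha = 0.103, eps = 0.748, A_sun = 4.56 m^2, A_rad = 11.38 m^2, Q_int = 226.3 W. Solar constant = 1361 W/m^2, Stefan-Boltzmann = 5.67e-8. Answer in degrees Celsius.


Numerator = alpha*S*A_sun + Q_int = 0.103*1361*4.56 + 226.3 = 865.5345 W
Denominator = eps*sigma*A_rad = 0.748*5.67e-8*11.38 = 4.8264401e-07 W/K^4
T^4 = 1.7933186e+09 K^4
T = 205.7853 K = -67.3647 C

-67.3647 degrees Celsius


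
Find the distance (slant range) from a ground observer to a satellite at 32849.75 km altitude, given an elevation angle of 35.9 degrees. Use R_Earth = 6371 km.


h = 32849.75 km, el = 35.9 deg
d = -R_E*sin(el) + sqrt((R_E*sin(el))^2 + 2*R_E*h + h^2)
d = -6371.0000*sin(0.6265732) + sqrt((6371.0000*0.5863724)^2 + 2*6371.0000*32849.75 + 32849.75^2)
d = 35143.9546 km

35143.9546 km


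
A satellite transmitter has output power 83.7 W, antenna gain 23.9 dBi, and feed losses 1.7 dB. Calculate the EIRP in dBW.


Pt = 83.7 W = 19.2273 dBW
EIRP = Pt_dBW + Gt - losses = 19.2273 + 23.9 - 1.7 = 41.4273 dBW

41.4273 dBW


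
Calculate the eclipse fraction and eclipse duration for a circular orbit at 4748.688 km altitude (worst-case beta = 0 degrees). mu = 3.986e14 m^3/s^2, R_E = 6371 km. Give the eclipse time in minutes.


r = 11119.6880 km
T = 194.4907 min
Eclipse fraction = arcsin(R_E/r)/pi = arcsin(6371.0000/11119.6880)/pi
= arcsin(0.5729477)/pi = 0.1942002
Eclipse duration = 0.1942002 * 194.4907 = 37.7701 min

37.7701 minutes


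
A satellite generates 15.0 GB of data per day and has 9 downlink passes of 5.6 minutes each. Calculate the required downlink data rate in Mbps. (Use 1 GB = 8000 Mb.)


total contact time = 9 * 5.6 * 60 = 3024.0000 s
data = 15.0 GB = 120000.0000 Mb
rate = 120000.0000 / 3024.0000 = 39.6825 Mbps

39.6825 Mbps


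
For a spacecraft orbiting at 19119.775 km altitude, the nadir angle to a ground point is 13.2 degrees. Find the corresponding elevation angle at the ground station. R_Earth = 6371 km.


r = R_E + alt = 25490.7750 km
Law of sines in the satellite / Earth-center / ground-point triangle:
  sin(nadir)/R_E = sin(90 + el)/r  =>  cos(el) = (r/R_E)*sin(nadir)
cos(el) = (25490.7750 / 6371.0000) * sin(13.2 deg) = 0.9136463
el = arccos(0.9136463) = 23.9858 deg
(Earth-central angle = 90 - nadir - el = 52.8142 deg)

23.9858 degrees


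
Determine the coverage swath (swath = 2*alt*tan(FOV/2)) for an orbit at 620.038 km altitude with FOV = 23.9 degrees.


FOV = 23.9 deg = 0.4171337 rad
swath = 2 * alt * tan(FOV/2) = 2 * 620.038 * tan(0.2085668)
swath = 2 * 620.038 * 0.2116446
swath = 262.4554 km

262.4554 km


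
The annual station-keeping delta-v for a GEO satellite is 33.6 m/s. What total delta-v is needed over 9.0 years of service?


dV = rate * years = 33.6 * 9.0
dV = 302.4000 m/s

302.4000 m/s


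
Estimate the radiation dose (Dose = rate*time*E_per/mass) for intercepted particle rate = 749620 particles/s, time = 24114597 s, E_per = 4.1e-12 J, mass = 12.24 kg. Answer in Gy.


Total energy deposited = rate * time * E_per
  = 749620 * 24114597 * 4.1e-12 = 74.1148 J
Dose = E_total / mass = 74.1148 / 12.24
Dose = 6.0551 Gy

6.0551 Gy


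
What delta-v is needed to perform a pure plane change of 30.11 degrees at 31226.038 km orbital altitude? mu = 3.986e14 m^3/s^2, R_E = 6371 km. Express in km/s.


r = 37597.0380 km = 3.7597038e+07 m
V = sqrt(mu/r) = 3256.0557 m/s
di = 30.11 deg = 0.5255186 rad
dV = 2*V*sin(di/2) = 2*3256.0557*sin(0.2627593)
dV = 1691.4959 m/s = 1.6915 km/s

1.6915 km/s


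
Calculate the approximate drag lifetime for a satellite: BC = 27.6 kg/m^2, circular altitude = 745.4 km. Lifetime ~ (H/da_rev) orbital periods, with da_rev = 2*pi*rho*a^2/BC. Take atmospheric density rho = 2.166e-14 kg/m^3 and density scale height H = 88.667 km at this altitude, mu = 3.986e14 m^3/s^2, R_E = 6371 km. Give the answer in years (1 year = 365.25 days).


a = R_E + alt = 7116.4000 km = 7.1164e+06 m
da_rev = 2*pi*rho*a^2/BC = 2*pi*2.166e-14*(7.1164e+06)^2/27.6 = 0.249718053 m per revolution
N = H/da_rev = 88667.0000 m / 0.249718053 m = 355068.4416 revolutions
P = 2*pi*sqrt(a^3/mu) = 5974.5025 s
lifetime = N*P = 355068.4416 * 5974.5025 = 2.1213573e+09 s = 24552.7465 days
years = 24552.7465 / 365.25 = 67.2218 years

67.2218 years


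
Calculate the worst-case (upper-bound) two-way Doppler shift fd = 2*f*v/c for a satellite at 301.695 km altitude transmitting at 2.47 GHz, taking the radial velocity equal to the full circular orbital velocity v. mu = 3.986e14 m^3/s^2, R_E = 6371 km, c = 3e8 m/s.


r = 6.672695e+06 m
v = sqrt(mu/r) = 7728.9057 m/s (worst-case radial velocity)
f = 2.47 GHz = 2.47e+09 Hz
fd = 2*f*v/c = 2*2.47e+09*7728.9057/3.0e+08
fd = 127269.3143 Hz

127269.3143 Hz


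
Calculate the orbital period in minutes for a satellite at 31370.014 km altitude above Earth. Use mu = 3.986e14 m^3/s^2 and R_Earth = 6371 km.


r = 37741.0140 km = 3.7741014e+07 m
T = 2*pi*sqrt(r^3/mu) = 2*pi*sqrt(5.3757702e+22 / 3.986e14)
T = 72967.8530 s = 1216.1309 min

1216.1309 minutes


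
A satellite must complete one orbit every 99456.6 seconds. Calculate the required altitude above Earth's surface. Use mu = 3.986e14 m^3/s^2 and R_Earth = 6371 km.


T = 99456.6 s
r = (mu*T^2/(4*pi^2))^(1/3) = (3.986e14 * 99456.6^2 / (4*pi^2))^(1/3)
r = 4.6396112e+07 m = 46396.1124 km
alt = r - R_E = 46396.1124 - 6371 = 40025.1124 km

40025.1124 km


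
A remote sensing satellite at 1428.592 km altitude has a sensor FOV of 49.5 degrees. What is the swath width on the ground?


FOV = 49.5 deg = 0.863938 rad
swath = 2 * alt * tan(FOV/2) = 2 * 1428.592 * tan(0.431969)
swath = 2 * 1428.592 * 0.4610063
swath = 1317.1799 km

1317.1799 km


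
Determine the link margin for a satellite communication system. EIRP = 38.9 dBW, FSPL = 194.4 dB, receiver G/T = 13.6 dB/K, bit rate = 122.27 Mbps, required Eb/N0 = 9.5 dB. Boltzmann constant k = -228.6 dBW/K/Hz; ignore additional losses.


C/N0 = EIRP - FSPL + G/T - k = 38.9 - 194.4 + 13.6 - (-228.6)
C/N0 = 86.7000 dB-Hz
R_b = 122.27 Mbps = 1.2227e+08 bps -> 10*log10(R_b) = 80.8732 dB-Hz
Eb/N0 = C/N0 - 10*log10(R_b) = 86.7000 - 80.8732 = 5.8268 dB
Margin = Eb/N0 - Eb/N0_req = 5.8268 - 9.5 = -3.6732 dB (negative margin: link does not close)

-3.6732 dB


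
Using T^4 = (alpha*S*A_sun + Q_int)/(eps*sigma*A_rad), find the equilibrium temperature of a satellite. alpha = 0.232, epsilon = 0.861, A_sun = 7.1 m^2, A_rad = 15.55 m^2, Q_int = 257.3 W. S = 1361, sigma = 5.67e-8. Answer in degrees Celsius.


Numerator = alpha*S*A_sun + Q_int = 0.232*1361*7.1 + 257.3 = 2499.1392 W
Denominator = eps*sigma*A_rad = 0.861*5.67e-8*15.55 = 7.5913079e-07 W/K^4
T^4 = 3.2921062e+09 K^4
T = 239.5347 K = -33.6153 C

-33.6153 degrees Celsius


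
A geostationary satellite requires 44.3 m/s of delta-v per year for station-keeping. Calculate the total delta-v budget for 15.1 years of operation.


dV = rate * years = 44.3 * 15.1
dV = 668.9300 m/s

668.9300 m/s


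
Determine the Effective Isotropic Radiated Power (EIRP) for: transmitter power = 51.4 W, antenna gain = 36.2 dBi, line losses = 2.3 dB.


Pt = 51.4 W = 17.1096 dBW
EIRP = Pt_dBW + Gt - losses = 17.1096 + 36.2 - 2.3 = 51.0096 dBW

51.0096 dBW


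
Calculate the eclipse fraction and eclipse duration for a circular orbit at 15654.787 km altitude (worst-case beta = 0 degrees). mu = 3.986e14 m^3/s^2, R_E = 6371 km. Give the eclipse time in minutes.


r = 22025.7870 km
T = 542.1970 min
Eclipse fraction = arcsin(R_E/r)/pi = arcsin(6371.0000/22025.7870)/pi
= arcsin(0.2892519)/pi = 0.09340651
Eclipse duration = 0.09340651 * 542.1970 = 50.6447 min

50.6447 minutes


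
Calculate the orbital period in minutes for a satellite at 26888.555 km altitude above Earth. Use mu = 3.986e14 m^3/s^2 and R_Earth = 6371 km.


r = 33259.5550 km = 3.3259555e+07 m
T = 2*pi*sqrt(r^3/mu) = 2*pi*sqrt(3.6791653e+22 / 3.986e14)
T = 60365.0928 s = 1006.0849 min

1006.0849 minutes


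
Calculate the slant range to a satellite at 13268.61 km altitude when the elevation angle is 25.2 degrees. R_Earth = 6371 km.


h = 13268.61 km, el = 25.2 deg
d = -R_E*sin(el) + sqrt((R_E*sin(el))^2 + 2*R_E*h + h^2)
d = -6371.0000*sin(0.439823) + sqrt((6371.0000*0.4257793)^2 + 2*6371.0000*13268.61 + 13268.61^2)
d = 16061.8922 km

16061.8922 km


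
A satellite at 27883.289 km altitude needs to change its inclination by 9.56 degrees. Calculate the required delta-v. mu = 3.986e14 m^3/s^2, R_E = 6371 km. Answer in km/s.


r = 34254.2890 km = 3.4254289e+07 m
V = sqrt(mu/r) = 3411.2313 m/s
di = 9.56 deg = 0.1668535 rad
dV = 2*V*sin(di/2) = 2*3411.2313*sin(0.08342674)
dV = 568.5158 m/s = 0.5685158 km/s

0.5685 km/s


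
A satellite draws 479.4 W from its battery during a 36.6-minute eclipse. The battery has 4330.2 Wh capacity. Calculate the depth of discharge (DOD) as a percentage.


E_used = P * t / 60 = 479.4 * 36.6 / 60 = 292.4340 Wh
DOD = E_used / E_total * 100 = 292.4340 / 4330.2 * 100
DOD = 6.7534 %

6.7534 %


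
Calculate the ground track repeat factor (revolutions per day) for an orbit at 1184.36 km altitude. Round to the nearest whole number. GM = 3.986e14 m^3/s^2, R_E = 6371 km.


r = 7.55536e+06 m
T = 2*pi*sqrt(r^3/mu) = 6535.7279 s = 108.9288 min
revs/day = 1440 / 108.9288 = 13.2196
Rounded: 13 revolutions per day

13 revolutions per day


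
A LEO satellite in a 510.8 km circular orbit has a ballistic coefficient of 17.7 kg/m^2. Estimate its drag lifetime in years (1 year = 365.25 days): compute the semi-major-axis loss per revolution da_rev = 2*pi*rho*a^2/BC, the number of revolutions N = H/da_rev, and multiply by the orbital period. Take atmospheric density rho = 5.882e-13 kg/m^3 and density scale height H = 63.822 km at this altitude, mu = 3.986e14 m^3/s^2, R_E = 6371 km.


a = R_E + alt = 6881.8000 km = 6.8818e+06 m
da_rev = 2*pi*rho*a^2/BC = 2*pi*5.882e-13*(6.8818e+06)^2/17.7 = 9.888621 m per revolution
N = H/da_rev = 63822.0000 m / 9.888621 m = 6454.0852 revolutions
P = 2*pi*sqrt(a^3/mu) = 5681.5168 s
lifetime = N*P = 6454.0852 * 5681.5168 = 3.6668993e+07 s = 424.4096 days
years = 424.4096 / 365.25 = 1.1620 years

1.1620 years


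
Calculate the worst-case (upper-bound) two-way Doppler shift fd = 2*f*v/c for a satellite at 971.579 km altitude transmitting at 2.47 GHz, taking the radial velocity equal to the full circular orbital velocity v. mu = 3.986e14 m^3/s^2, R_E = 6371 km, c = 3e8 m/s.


r = 7.342579e+06 m
v = sqrt(mu/r) = 7367.9104 m/s (worst-case radial velocity)
f = 2.47 GHz = 2.47e+09 Hz
fd = 2*f*v/c = 2*2.47e+09*7367.9104/3.0e+08
fd = 121324.9239 Hz

121324.9239 Hz


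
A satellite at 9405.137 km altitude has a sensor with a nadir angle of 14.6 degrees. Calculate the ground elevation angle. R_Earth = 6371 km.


r = R_E + alt = 15776.1370 km
Law of sines in the satellite / Earth-center / ground-point triangle:
  sin(nadir)/R_E = sin(90 + el)/r  =>  cos(el) = (r/R_E)*sin(nadir)
cos(el) = (15776.1370 / 6371.0000) * sin(14.6 deg) = 0.6241847
el = arccos(0.6241847) = 51.3776 deg
(Earth-central angle = 90 - nadir - el = 24.0224 deg)

51.3776 degrees


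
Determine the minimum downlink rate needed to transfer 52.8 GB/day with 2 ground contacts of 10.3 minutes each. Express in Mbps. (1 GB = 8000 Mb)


total contact time = 2 * 10.3 * 60 = 1236.0000 s
data = 52.8 GB = 422400.0000 Mb
rate = 422400.0000 / 1236.0000 = 341.7476 Mbps

341.7476 Mbps


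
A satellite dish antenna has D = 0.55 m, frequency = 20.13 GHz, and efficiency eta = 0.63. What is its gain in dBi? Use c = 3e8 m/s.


lambda = c/f = 3e8 / 2.013e+10 = 0.01490313 m
G = eta*(pi*D/lambda)^2 = 0.63*(pi*0.55/0.01490313)^2
G = 8468.5823 (linear)
G = 10*log10(8468.5823) = 39.2781 dBi

39.2781 dBi


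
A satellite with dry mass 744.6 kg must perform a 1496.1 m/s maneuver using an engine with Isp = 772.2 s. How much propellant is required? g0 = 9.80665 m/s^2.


ve = Isp * g0 = 772.2 * 9.80665 = 7572.695130 m/s
mass ratio = exp(dv/ve) = exp(1496.1/7572.695130) = 1.21843234
m_prop = m_dry * (mr - 1) = 744.6 * (1.21843234 - 1)
m_prop = 162.6447 kg

162.6447 kg


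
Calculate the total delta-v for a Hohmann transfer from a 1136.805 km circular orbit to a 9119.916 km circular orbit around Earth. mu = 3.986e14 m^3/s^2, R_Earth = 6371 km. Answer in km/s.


r1 = 7507.8050 km = 7.507805e+06 m
r2 = 15490.9160 km = 1.5490916e+07 m
dv1 = sqrt(mu/r1)*(sqrt(2*r2/(r1+r2)) - 1) = 1170.5662 m/s
dv2 = sqrt(mu/r2)*(1 - sqrt(2*r1/(r1+r2))) = 973.8598 m/s
total dv = |dv1| + |dv2| = 1170.5662 + 973.8598 = 2144.4260 m/s = 2.1444 km/s

2.1444 km/s


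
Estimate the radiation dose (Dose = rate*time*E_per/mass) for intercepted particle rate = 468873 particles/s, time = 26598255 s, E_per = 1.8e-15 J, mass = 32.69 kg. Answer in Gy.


Total energy deposited = rate * time * E_per
  = 468873 * 26598255 * 1.8e-15 = 0.02244817 J
Dose = E_total / mass = 0.02244817 / 32.69
Dose = 6.8669827e-04 Gy

6.8670e-04 Gy


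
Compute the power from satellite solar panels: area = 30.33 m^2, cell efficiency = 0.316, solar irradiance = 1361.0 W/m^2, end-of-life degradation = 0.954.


P = area * eta * S * degradation
P = 30.33 * 0.316 * 1361.0 * 0.954
P = 12444.1716 W

12444.1716 W


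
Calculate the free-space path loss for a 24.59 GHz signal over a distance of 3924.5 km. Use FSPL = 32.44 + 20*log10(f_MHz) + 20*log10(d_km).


f = 24.59 GHz = 24590.0000 MHz
d = 3924.5 km
FSPL = 32.44 + 20*log10(24590.0000) + 20*log10(3924.5)
FSPL = 32.44 + 87.8152 + 71.8757
FSPL = 192.1309 dB

192.1309 dB


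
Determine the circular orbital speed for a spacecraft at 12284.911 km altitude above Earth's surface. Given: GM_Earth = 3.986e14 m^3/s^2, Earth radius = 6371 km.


r = R_E + alt = 6371.0 + 12284.911 = 18655.9110 km = 1.8655911e+07 m
v = sqrt(mu/r) = sqrt(3.986e14 / 1.8655911e+07) = 4622.3243 m/s = 4.6223 km/s

4.6223 km/s


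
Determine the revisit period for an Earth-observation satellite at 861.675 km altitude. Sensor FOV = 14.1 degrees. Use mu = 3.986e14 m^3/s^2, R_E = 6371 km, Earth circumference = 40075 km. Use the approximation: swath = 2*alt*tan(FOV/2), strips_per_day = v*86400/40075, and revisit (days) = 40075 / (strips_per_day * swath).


swath = 2*861.675*tan(0.1230457) = 213.1275 km
v = sqrt(mu/r) = 7423.6788 m/s = 7.4237 km/s
strips/day = v*86400/40075 = 7.4237*86400/40075 = 16.0051
coverage/day = strips * swath = 16.0051 * 213.1275 = 3411.1350 km
revisit = 40075 / 3411.1350 = 11.7483 days

11.7483 days


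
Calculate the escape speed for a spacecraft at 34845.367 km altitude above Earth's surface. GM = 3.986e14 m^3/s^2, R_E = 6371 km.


r = 6371.0 + 34845.367 = 41216.3670 km = 4.1216367e+07 m
v_esc = sqrt(2*mu/r) = sqrt(2*3.986e14 / 4.1216367e+07)
v_esc = 4397.9348 m/s = 4.3979 km/s

4.3979 km/s


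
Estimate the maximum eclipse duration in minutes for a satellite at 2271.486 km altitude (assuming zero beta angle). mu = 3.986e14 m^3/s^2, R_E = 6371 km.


r = 8642.4860 km
T = 133.2656 min
Eclipse fraction = arcsin(R_E/r)/pi = arcsin(6371.0000/8642.4860)/pi
= arcsin(0.7371722)/pi = 0.2638393
Eclipse duration = 0.2638393 * 133.2656 = 35.1607 min

35.1607 minutes


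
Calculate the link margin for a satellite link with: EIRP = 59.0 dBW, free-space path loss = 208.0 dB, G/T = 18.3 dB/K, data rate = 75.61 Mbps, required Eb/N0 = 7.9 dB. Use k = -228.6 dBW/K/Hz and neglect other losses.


C/N0 = EIRP - FSPL + G/T - k = 59.0 - 208.0 + 18.3 - (-228.6)
C/N0 = 97.9000 dB-Hz
R_b = 75.61 Mbps = 7.561e+07 bps -> 10*log10(R_b) = 78.7858 dB-Hz
Eb/N0 = C/N0 - 10*log10(R_b) = 97.9000 - 78.7858 = 19.1142 dB
Margin = Eb/N0 - Eb/N0_req = 19.1142 - 7.9 = 11.2142 dB (link closes)

11.2142 dB


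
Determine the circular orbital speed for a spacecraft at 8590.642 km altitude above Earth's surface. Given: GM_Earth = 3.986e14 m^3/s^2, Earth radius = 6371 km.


r = R_E + alt = 6371.0 + 8590.642 = 14961.6420 km = 1.4961642e+07 m
v = sqrt(mu/r) = sqrt(3.986e14 / 1.4961642e+07) = 5161.5367 m/s = 5.1615 km/s

5.1615 km/s


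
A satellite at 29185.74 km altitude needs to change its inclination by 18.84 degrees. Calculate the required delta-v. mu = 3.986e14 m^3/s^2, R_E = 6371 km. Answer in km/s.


r = 35556.7400 km = 3.555674e+07 m
V = sqrt(mu/r) = 3348.1714 m/s
di = 18.84 deg = 0.32882 rad
dV = 2*V*sin(di/2) = 2*3348.1714*sin(0.16441)
dV = 1095.9926 m/s = 1.0960 km/s

1.0960 km/s


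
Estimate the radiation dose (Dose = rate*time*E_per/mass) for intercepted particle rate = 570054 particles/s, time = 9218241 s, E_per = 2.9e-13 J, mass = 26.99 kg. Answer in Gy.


Total energy deposited = rate * time * E_per
  = 570054 * 9218241 * 2.9e-13 = 1.5239 J
Dose = E_total / mass = 1.5239 / 26.99
Dose = 0.05646238 Gy

0.0565 Gy


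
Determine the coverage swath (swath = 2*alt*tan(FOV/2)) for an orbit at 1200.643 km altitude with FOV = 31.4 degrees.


FOV = 31.4 deg = 0.5480334 rad
swath = 2 * alt * tan(FOV/2) = 2 * 1200.643 * tan(0.2740167)
swath = 2 * 1200.643 * 0.2810873
swath = 674.9711 km

674.9711 km


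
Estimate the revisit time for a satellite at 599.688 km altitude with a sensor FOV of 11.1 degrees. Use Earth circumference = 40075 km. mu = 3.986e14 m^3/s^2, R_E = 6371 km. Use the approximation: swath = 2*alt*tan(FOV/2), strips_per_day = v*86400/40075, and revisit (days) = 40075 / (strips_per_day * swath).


swath = 2*599.688*tan(0.09686577) = 116.5432 km
v = sqrt(mu/r) = 7561.8982 m/s = 7.5619 km/s
strips/day = v*86400/40075 = 7.5619*86400/40075 = 16.3031
coverage/day = strips * swath = 16.3031 * 116.5432 = 1900.0195 km
revisit = 40075 / 1900.0195 = 21.0919 days

21.0919 days


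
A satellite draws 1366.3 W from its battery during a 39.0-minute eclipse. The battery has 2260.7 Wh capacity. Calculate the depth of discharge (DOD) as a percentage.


E_used = P * t / 60 = 1366.3 * 39.0 / 60 = 888.0950 Wh
DOD = E_used / E_total * 100 = 888.0950 / 2260.7 * 100
DOD = 39.2841 %

39.2841 %


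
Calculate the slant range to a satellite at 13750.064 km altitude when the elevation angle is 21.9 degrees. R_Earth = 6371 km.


h = 13750.064 km, el = 21.9 deg
d = -R_E*sin(el) + sqrt((R_E*sin(el))^2 + 2*R_E*h + h^2)
d = -6371.0000*sin(0.3822271) + sqrt((6371.0000*0.3729878)^2 + 2*6371.0000*13750.064 + 13750.064^2)
d = 16856.8537 km

16856.8537 km


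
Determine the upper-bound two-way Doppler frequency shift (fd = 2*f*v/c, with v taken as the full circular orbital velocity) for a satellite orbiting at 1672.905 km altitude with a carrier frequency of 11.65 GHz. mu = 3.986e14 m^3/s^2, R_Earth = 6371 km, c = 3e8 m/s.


r = 8.043905e+06 m
v = sqrt(mu/r) = 7039.3925 m/s (worst-case radial velocity)
f = 11.65 GHz = 1.165e+10 Hz
fd = 2*f*v/c = 2*1.165e+10*7039.3925/3.0e+08
fd = 546726.1504 Hz

546726.1504 Hz


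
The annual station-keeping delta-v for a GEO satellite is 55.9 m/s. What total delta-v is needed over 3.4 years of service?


dV = rate * years = 55.9 * 3.4
dV = 190.0600 m/s

190.0600 m/s


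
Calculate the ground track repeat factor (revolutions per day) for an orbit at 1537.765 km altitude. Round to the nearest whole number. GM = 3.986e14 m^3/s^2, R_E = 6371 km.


r = 7.908765e+06 m
T = 2*pi*sqrt(r^3/mu) = 6999.6162 s = 116.6603 min
revs/day = 1440 / 116.6603 = 12.3435
Rounded: 12 revolutions per day

12 revolutions per day


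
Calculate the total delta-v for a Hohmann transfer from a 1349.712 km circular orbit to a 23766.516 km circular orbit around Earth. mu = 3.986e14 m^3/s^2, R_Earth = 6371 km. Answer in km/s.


r1 = 7720.7120 km = 7.720712e+06 m
r2 = 30137.5160 km = 3.0137516e+07 m
dv1 = sqrt(mu/r1)*(sqrt(2*r2/(r1+r2)) - 1) = 1881.0497 m/s
dv2 = sqrt(mu/r2)*(1 - sqrt(2*r1/(r1+r2))) = 1314.1408 m/s
total dv = |dv1| + |dv2| = 1881.0497 + 1314.1408 = 3195.1905 m/s = 3.1952 km/s

3.1952 km/s


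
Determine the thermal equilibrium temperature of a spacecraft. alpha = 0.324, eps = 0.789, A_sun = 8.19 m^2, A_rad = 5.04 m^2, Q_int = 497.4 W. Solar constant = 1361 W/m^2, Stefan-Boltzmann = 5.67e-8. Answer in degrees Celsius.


Numerator = alpha*S*A_sun + Q_int = 0.324*1361*8.19 + 497.4 = 4108.8952 W
Denominator = eps*sigma*A_rad = 0.789*5.67e-8*5.04 = 2.2547095e-07 W/K^4
T^4 = 1.8223612e+10 K^4
T = 367.4165 K = 94.2665 C

94.2665 degrees Celsius


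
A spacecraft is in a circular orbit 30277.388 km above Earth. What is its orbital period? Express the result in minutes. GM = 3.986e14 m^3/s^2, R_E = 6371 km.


r = 36648.3880 km = 3.6648388e+07 m
T = 2*pi*sqrt(r^3/mu) = 2*pi*sqrt(4.9222609e+22 / 3.986e14)
T = 69822.2012 s = 1163.7034 min

1163.7034 minutes


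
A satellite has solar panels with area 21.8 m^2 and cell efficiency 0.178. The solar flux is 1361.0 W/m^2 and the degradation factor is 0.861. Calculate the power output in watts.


P = area * eta * S * degradation
P = 21.8 * 0.178 * 1361.0 * 0.861
P = 4547.1342 W

4547.1342 W


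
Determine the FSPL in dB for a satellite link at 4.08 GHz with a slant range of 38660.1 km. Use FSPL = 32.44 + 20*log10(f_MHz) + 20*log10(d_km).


f = 4.08 GHz = 4080.0000 MHz
d = 38660.1 km
FSPL = 32.44 + 20*log10(4080.0000) + 20*log10(38660.1)
FSPL = 32.44 + 72.2132 + 91.7453
FSPL = 196.3985 dB

196.3985 dB


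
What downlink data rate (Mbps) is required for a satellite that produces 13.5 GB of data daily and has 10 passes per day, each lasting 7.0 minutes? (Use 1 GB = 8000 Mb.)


total contact time = 10 * 7.0 * 60 = 4200.0000 s
data = 13.5 GB = 108000.0000 Mb
rate = 108000.0000 / 4200.0000 = 25.7143 Mbps

25.7143 Mbps


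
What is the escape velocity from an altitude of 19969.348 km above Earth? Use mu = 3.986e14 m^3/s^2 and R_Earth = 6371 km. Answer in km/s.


r = 6371.0 + 19969.348 = 26340.3480 km = 2.6340348e+07 m
v_esc = sqrt(2*mu/r) = sqrt(2*3.986e14 / 2.6340348e+07)
v_esc = 5501.3958 m/s = 5.5014 km/s

5.5014 km/s


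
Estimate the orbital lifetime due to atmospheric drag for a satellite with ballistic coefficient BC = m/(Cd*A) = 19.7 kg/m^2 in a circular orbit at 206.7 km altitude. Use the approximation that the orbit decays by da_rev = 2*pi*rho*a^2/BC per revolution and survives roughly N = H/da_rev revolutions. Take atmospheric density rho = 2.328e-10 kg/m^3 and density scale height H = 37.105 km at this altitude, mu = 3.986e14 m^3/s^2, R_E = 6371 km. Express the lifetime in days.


a = R_E + alt = 6577.7000 km = 6.5777e+06 m
da_rev = 2*pi*rho*a^2/BC = 2*pi*2.328e-10*(6.5777e+06)^2/19.7 = 3212.511879 m per revolution
N = H/da_rev = 37105.0000 m / 3212.511879 m = 11.5502 revolutions
P = 2*pi*sqrt(a^3/mu) = 5309.1172 s
lifetime = N*P = 11.5502 * 5309.1172 = 61321.1100 s = 0.7097351 days

0.7097 days


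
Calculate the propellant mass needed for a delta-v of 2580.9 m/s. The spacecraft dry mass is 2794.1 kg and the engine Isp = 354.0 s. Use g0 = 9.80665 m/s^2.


ve = Isp * g0 = 354.0 * 9.80665 = 3471.554100 m/s
mass ratio = exp(dv/ve) = exp(2580.9/3471.554100) = 2.10316269
m_prop = m_dry * (mr - 1) = 2794.1 * (2.10316269 - 1)
m_prop = 3082.3469 kg

3082.3469 kg


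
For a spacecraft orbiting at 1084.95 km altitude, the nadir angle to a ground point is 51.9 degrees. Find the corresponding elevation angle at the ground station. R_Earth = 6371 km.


r = R_E + alt = 7455.9500 km
Law of sines in the satellite / Earth-center / ground-point triangle:
  sin(nadir)/R_E = sin(90 + el)/r  =>  cos(el) = (r/R_E)*sin(nadir)
cos(el) = (7455.9500 / 6371.0000) * sin(51.9 deg) = 0.9209462
el = arccos(0.9209462) = 22.9352 deg
(Earth-central angle = 90 - nadir - el = 15.1648 deg)

22.9352 degrees


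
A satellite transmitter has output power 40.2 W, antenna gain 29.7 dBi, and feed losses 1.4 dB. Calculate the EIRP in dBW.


Pt = 40.2 W = 16.0423 dBW
EIRP = Pt_dBW + Gt - losses = 16.0423 + 29.7 - 1.4 = 44.3423 dBW

44.3423 dBW


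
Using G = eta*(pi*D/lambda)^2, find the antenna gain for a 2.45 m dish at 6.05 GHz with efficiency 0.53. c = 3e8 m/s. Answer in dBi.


lambda = c/f = 3e8 / 6.05e+09 = 0.04958678 m
G = eta*(pi*D/lambda)^2 = 0.53*(pi*2.45/0.04958678)^2
G = 12769.5627 (linear)
G = 10*log10(12769.5627) = 41.0618 dBi

41.0618 dBi


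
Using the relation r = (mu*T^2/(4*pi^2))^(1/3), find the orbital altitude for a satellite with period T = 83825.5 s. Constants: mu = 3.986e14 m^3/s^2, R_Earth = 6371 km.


T = 83825.5 s
r = (mu*T^2/(4*pi^2))^(1/3) = (3.986e14 * 83825.5^2 / (4*pi^2))^(1/3)
r = 4.1397739e+07 m = 41397.7389 km
alt = r - R_E = 41397.7389 - 6371 = 35026.7389 km

35026.7389 km


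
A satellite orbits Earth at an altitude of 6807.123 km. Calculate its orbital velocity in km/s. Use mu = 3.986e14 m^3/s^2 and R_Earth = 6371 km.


r = R_E + alt = 6371.0 + 6807.123 = 13178.1230 km = 1.3178123e+07 m
v = sqrt(mu/r) = sqrt(3.986e14 / 1.3178123e+07) = 5499.7363 m/s = 5.4997 km/s

5.4997 km/s


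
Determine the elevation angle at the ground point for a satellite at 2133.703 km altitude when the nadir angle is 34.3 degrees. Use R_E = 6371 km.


r = R_E + alt = 8504.7030 km
Law of sines in the satellite / Earth-center / ground-point triangle:
  sin(nadir)/R_E = sin(90 + el)/r  =>  cos(el) = (r/R_E)*sin(nadir)
cos(el) = (8504.7030 / 6371.0000) * sin(34.3 deg) = 0.7522558
el = arccos(0.7522558) = 41.2138 deg
(Earth-central angle = 90 - nadir - el = 14.4862 deg)

41.2138 degrees


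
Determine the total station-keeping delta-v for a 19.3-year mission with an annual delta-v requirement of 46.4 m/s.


dV = rate * years = 46.4 * 19.3
dV = 895.5200 m/s

895.5200 m/s


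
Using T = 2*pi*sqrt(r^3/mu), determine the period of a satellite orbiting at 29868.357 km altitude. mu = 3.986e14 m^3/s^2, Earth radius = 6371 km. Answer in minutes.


r = 36239.3570 km = 3.6239357e+07 m
T = 2*pi*sqrt(r^3/mu) = 2*pi*sqrt(4.7592821e+22 / 3.986e14)
T = 68656.5452 s = 1144.2758 min

1144.2758 minutes


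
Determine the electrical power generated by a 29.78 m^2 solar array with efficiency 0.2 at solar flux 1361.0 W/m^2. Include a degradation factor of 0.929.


P = area * eta * S * degradation
P = 29.78 * 0.2 * 1361.0 * 0.929
P = 7530.5818 W

7530.5818 W


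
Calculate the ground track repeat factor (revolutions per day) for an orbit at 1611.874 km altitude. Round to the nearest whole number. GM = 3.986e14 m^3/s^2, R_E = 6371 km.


r = 7.982874e+06 m
T = 2*pi*sqrt(r^3/mu) = 7098.2311 s = 118.3039 min
revs/day = 1440 / 118.3039 = 12.1720
Rounded: 12 revolutions per day

12 revolutions per day


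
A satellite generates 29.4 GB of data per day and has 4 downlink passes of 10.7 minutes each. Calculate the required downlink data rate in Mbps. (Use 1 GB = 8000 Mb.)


total contact time = 4 * 10.7 * 60 = 2568.0000 s
data = 29.4 GB = 235200.0000 Mb
rate = 235200.0000 / 2568.0000 = 91.5888 Mbps

91.5888 Mbps


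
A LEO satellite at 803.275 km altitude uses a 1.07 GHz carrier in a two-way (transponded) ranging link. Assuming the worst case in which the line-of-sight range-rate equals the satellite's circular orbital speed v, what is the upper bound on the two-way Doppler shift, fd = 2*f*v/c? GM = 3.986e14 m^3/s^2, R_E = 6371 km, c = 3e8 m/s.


r = 7.174275e+06 m
v = sqrt(mu/r) = 7453.8326 m/s (worst-case radial velocity)
f = 1.07 GHz = 1.07e+09 Hz
fd = 2*f*v/c = 2*1.07e+09*7453.8326/3.0e+08
fd = 53170.6728 Hz

53170.6728 Hz


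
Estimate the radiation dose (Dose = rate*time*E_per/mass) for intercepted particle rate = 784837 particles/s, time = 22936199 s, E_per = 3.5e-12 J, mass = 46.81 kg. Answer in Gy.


Total energy deposited = rate * time * E_per
  = 784837 * 22936199 * 3.5e-12 = 63.0041 J
Dose = E_total / mass = 63.0041 / 46.81
Dose = 1.3460 Gy

1.3460 Gy


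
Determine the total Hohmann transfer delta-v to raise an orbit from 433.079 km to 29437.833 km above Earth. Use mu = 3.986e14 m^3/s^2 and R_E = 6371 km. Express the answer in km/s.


r1 = 6804.0790 km = 6.804079e+06 m
r2 = 35808.8330 km = 3.5808833e+07 m
dv1 = sqrt(mu/r1)*(sqrt(2*r2/(r1+r2)) - 1) = 2268.6325 m/s
dv2 = sqrt(mu/r2)*(1 - sqrt(2*r1/(r1+r2))) = 1450.9688 m/s
total dv = |dv1| + |dv2| = 2268.6325 + 1450.9688 = 3719.6014 m/s = 3.7196 km/s

3.7196 km/s


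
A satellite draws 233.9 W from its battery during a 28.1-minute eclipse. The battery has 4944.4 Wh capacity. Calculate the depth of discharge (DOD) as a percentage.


E_used = P * t / 60 = 233.9 * 28.1 / 60 = 109.5432 Wh
DOD = E_used / E_total * 100 = 109.5432 / 4944.4 * 100
DOD = 2.2155 %

2.2155 %


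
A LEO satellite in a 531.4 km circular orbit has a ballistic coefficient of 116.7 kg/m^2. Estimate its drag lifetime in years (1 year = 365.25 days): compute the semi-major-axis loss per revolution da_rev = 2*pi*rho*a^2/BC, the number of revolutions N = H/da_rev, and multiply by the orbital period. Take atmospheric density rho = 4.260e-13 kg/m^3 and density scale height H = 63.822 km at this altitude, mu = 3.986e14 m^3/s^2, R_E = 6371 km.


a = R_E + alt = 6902.4000 km = 6.9024e+06 m
da_rev = 2*pi*rho*a^2/BC = 2*pi*4.260e-13*(6.9024e+06)^2/116.7 = 1.092745 m per revolution
N = H/da_rev = 63822.0000 m / 1.092745 m = 58405.2048 revolutions
P = 2*pi*sqrt(a^3/mu) = 5707.0464 s
lifetime = N*P = 58405.2048 * 5707.0464 = 3.3332122e+08 s = 3857.8844 days
years = 3857.8844 / 365.25 = 10.5623 years

10.5623 years


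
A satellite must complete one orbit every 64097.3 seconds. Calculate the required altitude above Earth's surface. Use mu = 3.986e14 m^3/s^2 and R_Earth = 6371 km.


T = 64097.3 s
r = (mu*T^2/(4*pi^2))^(1/3) = (3.986e14 * 64097.3^2 / (4*pi^2))^(1/3)
r = 3.4616701e+07 m = 34616.7010 km
alt = r - R_E = 34616.7010 - 6371 = 28245.7010 km

28245.7010 km


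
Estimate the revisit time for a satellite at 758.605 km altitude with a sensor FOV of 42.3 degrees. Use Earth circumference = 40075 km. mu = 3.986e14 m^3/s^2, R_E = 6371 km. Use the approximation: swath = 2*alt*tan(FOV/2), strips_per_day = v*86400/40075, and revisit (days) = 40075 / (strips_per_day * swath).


swath = 2*758.605*tan(0.3691371) = 586.9643 km
v = sqrt(mu/r) = 7477.1469 m/s = 7.4771 km/s
strips/day = v*86400/40075 = 7.4771*86400/40075 = 16.1204
coverage/day = strips * swath = 16.1204 * 586.9643 = 9462.1058 km
revisit = 40075 / 9462.1058 = 4.2353 days

4.2353 days


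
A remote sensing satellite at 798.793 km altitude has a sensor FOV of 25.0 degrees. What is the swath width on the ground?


FOV = 25.0 deg = 0.4363323 rad
swath = 2 * alt * tan(FOV/2) = 2 * 798.793 * tan(0.2181662)
swath = 2 * 798.793 * 0.2216947
swath = 354.1763 km

354.1763 km


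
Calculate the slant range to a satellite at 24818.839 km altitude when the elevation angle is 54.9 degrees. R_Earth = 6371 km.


h = 24818.839 km, el = 54.9 deg
d = -R_E*sin(el) + sqrt((R_E*sin(el))^2 + 2*R_E*h + h^2)
d = -6371.0000*sin(0.9581858) + sqrt((6371.0000*0.8181497)^2 + 2*6371.0000*24818.839 + 24818.839^2)
d = 25761.5227 km

25761.5227 km


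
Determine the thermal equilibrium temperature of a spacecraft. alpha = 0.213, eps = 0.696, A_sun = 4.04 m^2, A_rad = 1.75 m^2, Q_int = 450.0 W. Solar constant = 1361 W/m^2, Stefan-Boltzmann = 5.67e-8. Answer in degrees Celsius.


Numerator = alpha*S*A_sun + Q_int = 0.213*1361*4.04 + 450.0 = 1621.1677 W
Denominator = eps*sigma*A_rad = 0.696*5.67e-8*1.75 = 6.90606e-08 W/K^4
T^4 = 2.3474568e+10 K^4
T = 391.4258 K = 118.2758 C

118.2758 degrees Celsius
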